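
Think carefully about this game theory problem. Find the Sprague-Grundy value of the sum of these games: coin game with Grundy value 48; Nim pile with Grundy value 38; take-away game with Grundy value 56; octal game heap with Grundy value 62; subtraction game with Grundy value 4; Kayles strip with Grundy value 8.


By the Sprague-Grundy theorem, the Grundy value of a sum of games is the XOR of individual Grundy values.
coin game: Grundy value = 48. Running XOR: 0 XOR 48 = 48
Nim pile: Grundy value = 38. Running XOR: 48 XOR 38 = 22
take-away game: Grundy value = 56. Running XOR: 22 XOR 56 = 46
octal game heap: Grundy value = 62. Running XOR: 46 XOR 62 = 16
subtraction game: Grundy value = 4. Running XOR: 16 XOR 4 = 20
Kayles strip: Grundy value = 8. Running XOR: 20 XOR 8 = 28
The combined Grundy value is 28.

28


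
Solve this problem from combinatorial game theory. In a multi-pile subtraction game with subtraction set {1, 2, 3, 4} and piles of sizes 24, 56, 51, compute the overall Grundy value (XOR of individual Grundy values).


Subtraction set: {1, 2, 3, 4}
For this subtraction set, G(n) = n mod 5 (period = max + 1 = 5).
Pile 1 (size 24): G(24) = 24 mod 5 = 4
Pile 2 (size 56): G(56) = 56 mod 5 = 1
Pile 3 (size 51): G(51) = 51 mod 5 = 1
Total Grundy value = XOR of all: 4 XOR 1 XOR 1 = 4

4


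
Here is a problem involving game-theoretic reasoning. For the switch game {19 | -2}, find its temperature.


The game is {19 | -2}, a switch {a | b} with numbers a > b.
Cooling {a | b} by t gives {a - t | b + t}, which stops being hot when a - t = b + t, i.e. at t = (a - b)/2. So the temperature of a switch is (a - b)/2.
Temperature = (Left option - Right option) / 2
= (19 - (-2)) / 2
= 21 / 2
= 21/2

21/2


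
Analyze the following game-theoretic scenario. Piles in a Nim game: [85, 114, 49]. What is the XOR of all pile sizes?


We need the XOR (exclusive or) of all pile sizes.
After XOR-ing pile 1 (size 85): 0 XOR 85 = 85
After XOR-ing pile 2 (size 114): 85 XOR 114 = 39
After XOR-ing pile 3 (size 49): 39 XOR 49 = 22
The Nim-value of this position is 22.

22


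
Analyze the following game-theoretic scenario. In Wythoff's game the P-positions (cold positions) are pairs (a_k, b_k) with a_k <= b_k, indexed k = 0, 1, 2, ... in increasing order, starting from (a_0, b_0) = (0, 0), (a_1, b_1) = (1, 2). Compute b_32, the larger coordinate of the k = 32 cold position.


By Wythoff's theorem, a_k = floor(k * phi) and b_k = floor(k * phi^2) = a_k + k, where phi = (1 + sqrt(5))/2 is the golden ratio.
phi = (1 + sqrt(5))/2 = 1.618034
phi^2 = phi + 1 = 2.618034
k = 32
k * phi^2 = 32 * 2.618034 = 83.777088
b_32 = floor(k * phi^2) = 83 (check: a_32 + k = 51 + 32 = 83)

83


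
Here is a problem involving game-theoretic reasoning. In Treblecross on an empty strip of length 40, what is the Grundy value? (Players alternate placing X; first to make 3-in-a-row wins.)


Treblecross: place X on empty cells; 3-in-a-row wins.
Playing within two cells of an existing X lets the opponent win at once, so sensible play treats the cells i-2..i+2 around each X as dead. The player left with no safe cell loses, so this is a normal-play take-away game on strips of safe cells.
Placing X at cell i (0-indexed) of a strip of k safe cells leaves independent strips of sizes max(0, i-2) and max(0, k-i-3). Hence G(k) = mex{ G(max(0,i-2)) XOR G(max(0,k-i-3)) : 0 <= i < k }, with G(0) = 0.
G(1): splits (0,0):0^0=0 -> mex({0}) = 1
G(2): splits (0,0):0^0=0 -> mex({0}) = 1
G(3): splits (0,0):0^0=0 -> mex({0}) = 1
G(4): splits (0,1):0^1=1 (0,0):0^0=0 -> mex({0, 1}) = 2
G(5): splits (0,2):0^1=1 (0,1):0^1=1 (0,0):0^0=0 -> mex({0, 1}) = 2
G(6) = mex({1}) = 0
G(7) = mex({0, 1, 2}) = 3
G(8) = mex({0, 1, 2}) = 3
G(9) = mex({0, 2}) = 1
G(10) = mex({0, 2, 3}) = 1
G(11) = mex({0, 3}) = 1
G(12) = mex({1, 3}) = 0
G(13) = mex({0, 1, 2, 3}) = 4
G(14) = mex({0, 1, 2}) = 3
G(15) = mex({0, 1, 2}) = 3
G(16) = mex({0, 1, 2, 4}) = 3
G(17) = mex({0, 1, 3, 4}) = 2
G(18) = mex({0, 1, 3, 4}) = 2
G(19) = mex({0, 1, 3, 5}) = 2
G(20) = mex({0, 1, 2, 3, 5}) = 4
G(21) = mex({0, 1, 2, 3, 5}) = 4
G(22) = mex({1, 2, 6}) = 0
G(23) = mex({0, 1, 2, 3, 4, 6}) = 5
G(24) = mex({0, 1, 2, 3, 4}) = 5
G(25) = mex({0, 1, 3, 4, 7}) = 2
G(26) = mex({0, 1, 3, 4, 5, 7}) = 2
G(27) = mex({0, 1, 3, 5}) = 2
G(28) = mex({0, 1, 2, 5}) = 3
G(29) = mex({0, 1, 2, 4, 5, 6}) = 3
G(30) = mex({1, 2, 4, 6}) = 0
G(31) = mex({0, 1, 2, 3, 4, 6}) = 5
G(32) = mex({1, 2, 3, 4, 7}) = 0
G(33) = mex({0, 3, 7}) = 1
G(34) = mex({0, 2, 3, 5, 7}) = 1
G(35) = mex({0, 2, 3, 5, 6}) = 1
G(36) = mex({0, 1, 2, 5, 6}) = 3
G(37) = mex({0, 1, 2, 4, 5, 6}) = 3
G(38) = mex({0, 1, 2, 4}) = 3
G(39) = mex({0, 1, 2, 3, 4, 7}) = 5
G(40) = mex({0, 1, 2, 3, 4, 5, 7}) = 6
Therefore G(40) = 6.

6


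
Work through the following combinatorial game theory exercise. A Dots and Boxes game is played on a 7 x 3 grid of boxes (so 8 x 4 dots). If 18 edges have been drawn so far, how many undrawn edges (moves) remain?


Grid: 7 x 3 boxes, i.e. 8 rows and 4 columns of dots.
Horizontal edges: (rows + 1) * cols = 8 * 3 = 24
Vertical edges: rows * (cols + 1) = 7 * 4 = 28
Total edges: 24 + 28 = 52
Edges drawn: 18
Remaining: 52 - 18 = 34

34


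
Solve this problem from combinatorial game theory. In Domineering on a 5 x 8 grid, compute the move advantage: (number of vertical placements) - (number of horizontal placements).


Board is 5 x 8 (rows x cols).
Left (vertical) placements: (rows-1) * cols = 4 * 8 = 32
Right (horizontal) placements: rows * (cols-1) = 5 * 7 = 35
Advantage = Left - Right = 32 - 35 = -3

-3


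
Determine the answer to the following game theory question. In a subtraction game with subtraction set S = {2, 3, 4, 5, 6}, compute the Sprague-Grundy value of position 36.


The subtraction set is S = {2, 3, 4, 5, 6}.
G(k) = mex{ G(k - s) : s in S, s <= k }. We compute iteratively: G(0) = 0.
G(1) = mex({}) = 0
G(2) = mex({0}) = 1
G(3) = mex({0}) = 1
G(4) = mex({0, 1}) = 2
G(5) = mex({0, 1}) = 2
G(6) = mex({0, 1, 2}) = 3
G(7) = mex({0, 1, 2}) = 3
G(8) = mex({1, 2, 3}) = 0
G(9) = mex({1, 2, 3}) = 0
G(10) = mex({0, 2, 3}) = 1
G(11) = mex({0, 2, 3}) = 1
G(12) = mex({0, 1, 3}) = 2
G(13) = mex({0, 1, 3}) = 2
Observe that G(8)..G(13) = 0, 0, 1, 1, 2, 2 repeats G(0)..G(5) = 0, 0, 1, 1, 2, 2.
For k >= max(S) = 6, G(k) is determined by the previous 6 values G(k-6)..G(k-1); a window of 6 consecutive values has recurred shifted by 8, so by induction G(k + 8) = G(k) for all k >= 0: the sequence is periodic from the start with period 8.
One period: G(0..7) = 0, 0, 1, 1, 2, 2, 3, 3.
36 mod 8 = 4, so G(36) = G(4) = 2.

2


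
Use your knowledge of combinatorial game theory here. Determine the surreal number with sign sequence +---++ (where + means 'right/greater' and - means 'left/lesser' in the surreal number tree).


Sign expansion: +---++
Rule: track bounds (lo, hi), initially (-inf, +inf). On '+', the current value becomes lo and we move to the simplest number in (value, hi): value + 1 if hi = +inf, otherwise the midpoint (value + hi)/2. On '-', the current value becomes hi and we move to value - 1 if lo = -inf, otherwise the midpoint (lo + value)/2.
Start at 0.
Step 1: sign = +, move right. Bounds: (0, +inf). Value = 1
Step 2: sign = -, move left. Bounds: (0, 1). Value = 1/2
Step 3: sign = -, move left. Bounds: (0, 1/2). Value = 1/4
Step 4: sign = -, move left. Bounds: (0, 1/4). Value = 1/8
Step 5: sign = +, move right. Bounds: (1/8, 1/4). Value = 3/16
Step 6: sign = +, move right. Bounds: (3/16, 1/4). Value = 7/32
The surreal number with sign expansion +---++ is 7/32.

7/32


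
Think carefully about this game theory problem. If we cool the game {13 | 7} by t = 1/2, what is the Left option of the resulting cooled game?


Original game: {13 | 7} (a switch {a | b} with a > b).
Cooling by t (for t below the temperature (a - b)/2 = 3) taxes each move by t: {a | b} cooled by t is {a - t | b + t}.
Cooling amount: t = 1/2
Cooled Left option: 13 - 1/2 = 25/2
Cooled Right option: 7 + 1/2 = 15/2
Cooled game: {25/2 | 15/2}
Left option = 25/2

25/2


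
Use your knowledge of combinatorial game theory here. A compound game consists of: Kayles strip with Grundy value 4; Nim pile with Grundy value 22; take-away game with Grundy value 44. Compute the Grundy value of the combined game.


By the Sprague-Grundy theorem, the Grundy value of a sum of games is the XOR of individual Grundy values.
Kayles strip: Grundy value = 4. Running XOR: 0 XOR 4 = 4
Nim pile: Grundy value = 22. Running XOR: 4 XOR 22 = 18
take-away game: Grundy value = 44. Running XOR: 18 XOR 44 = 62
The combined Grundy value is 62.

62


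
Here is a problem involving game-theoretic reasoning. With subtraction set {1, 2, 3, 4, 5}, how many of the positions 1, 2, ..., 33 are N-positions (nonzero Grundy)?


Subtraction set S = {1, 2, 3, 4, 5}, so G(n) = n mod 6.
G(n) = 0 when n is a multiple of 6.
Multiples of 6 in [1, 33]: 5
N-positions (nonzero Grundy) = 33 - 5 = 28

28


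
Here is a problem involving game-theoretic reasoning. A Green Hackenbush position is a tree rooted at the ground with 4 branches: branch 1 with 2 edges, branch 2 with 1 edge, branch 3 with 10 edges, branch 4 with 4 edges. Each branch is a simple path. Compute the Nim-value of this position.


The tree has 4 branches from the ground vertex.
In Green Hackenbush, the Nim-value of a simple path of length k is k.
Branch 1: length 2, Nim-value = 2
Branch 2: length 1, Nim-value = 1
Branch 3: length 10, Nim-value = 10
Branch 4: length 4, Nim-value = 4
Total Nim-value = XOR of all branch values:
0 XOR 2 = 2
2 XOR 1 = 3
3 XOR 10 = 9
9 XOR 4 = 13
Nim-value of the tree = 13

13


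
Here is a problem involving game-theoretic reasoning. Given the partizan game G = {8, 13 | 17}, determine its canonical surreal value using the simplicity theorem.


Left options: {8, 13}, max = 13
Right options: {17}, min = 17
All options are numbers and max(Left) < min(Right), so by the simplicity theorem the value is the simplest (earliest-born) number strictly between 13 and 17.
Integers 14 through 16 all lie strictly between 13 and 17.
Among integers, the simplest (lowest birthday = smallest |n|; 0 is born on day 0, +-n on day n) is 14.
No non-integer in the interval can be simpler: if x is a non-integer in the interval, then floor(x) or ceil(x) also lies in the interval (the interval contains an integer), and both are proper prefixes of x's sign expansion, i.e. born earlier. So the game value is 14.
Game value = 14

14


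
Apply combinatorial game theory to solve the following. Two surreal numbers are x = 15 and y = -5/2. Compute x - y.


x = 15, y = -5/2
Converting to common denominator: 2
x = 30/2, y = -5/2
x - y = 15 - -5/2 = 35/2

35/2


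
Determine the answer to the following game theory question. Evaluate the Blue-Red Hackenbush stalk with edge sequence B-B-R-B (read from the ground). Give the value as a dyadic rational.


Edges (from ground): B-B-R-B
By Berlekamp's sign-expansion rule, a Blue-Red Hackenbush stalk has the value of the surreal number whose sign sequence is the edge sequence with B -> + and R -> -.
Sign sequence: ++-+
Trace the sign expansion in the surreal number tree, starting from 0:
Edge 1: B (sign +) -> bounds (0, +inf), value = 1
Edge 2: B (sign +) -> bounds (1, +inf), value = 2
Edge 3: R (sign -) -> bounds (1, 2), value = 3/2
Edge 4: B (sign +) -> bounds (3/2, 2), value = 7/4
Game value = 7/4

7/4


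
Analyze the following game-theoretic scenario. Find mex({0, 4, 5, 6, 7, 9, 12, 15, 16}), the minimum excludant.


Set = {0, 4, 5, 6, 7, 9, 12, 15, 16}
0 is in the set.
1 is NOT in the set. This is the mex.
mex = 1

1


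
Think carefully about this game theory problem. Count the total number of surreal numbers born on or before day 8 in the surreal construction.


Day 0: {|} = 0 is born. Count = 1.
Day n: the number of surreal numbers born by day n is 2^(n+1) - 1.
By day 0: 2^1 - 1 = 1
By day 1: 2^2 - 1 = 3
By day 2: 2^3 - 1 = 7
By day 3: 2^4 - 1 = 15
By day 4: 2^5 - 1 = 31
By day 5: 2^6 - 1 = 63
By day 6: 2^7 - 1 = 127
By day 7: 2^8 - 1 = 255
By day 8: 2^9 - 1 = 511
By day 8: 511 surreal numbers.

511


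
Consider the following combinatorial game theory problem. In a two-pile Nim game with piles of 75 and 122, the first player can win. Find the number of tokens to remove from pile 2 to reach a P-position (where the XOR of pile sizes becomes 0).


Piles: 75 and 122
Current XOR: 75 XOR 122 = 49 (non-zero, so this is an N-position).
To make the XOR zero, we need to find a move that balances the piles.
For pile 2 (size 122): target = 122 XOR 49 = 75
We reduce pile 2 from 122 to 75.
Tokens removed: 122 - 75 = 47
Verification: 75 XOR 75 = 0

47


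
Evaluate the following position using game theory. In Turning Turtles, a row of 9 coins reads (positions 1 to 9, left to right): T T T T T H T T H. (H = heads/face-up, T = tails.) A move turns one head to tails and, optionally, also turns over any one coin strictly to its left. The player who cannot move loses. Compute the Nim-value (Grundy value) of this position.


Coins: T T T T T H T T H
Key fact: a single head at position k behaves exactly like a Nim heap of size k (turning it to T and optionally flipping a coin at j < k corresponds to moving the heap from k to j, or to 0), and heads combine as a disjunctive sum (two heads at the same place would cancel, matching j XOR j = 0). So the Nim-value is the XOR of the 1-indexed positions of the heads.
Face-up positions (1-indexed): [6, 9]
XOR 0 with 6: 0 XOR 6 = 6
XOR 6 with 9: 6 XOR 9 = 15
Nim-value = 15

15


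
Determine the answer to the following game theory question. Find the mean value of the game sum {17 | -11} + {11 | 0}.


G1 = {17 | -11}, G2 = {11 | 0}
Each is a switch {a | b} with numbers a > b; its mean value is (a + b)/2, and mean value is additive over game sums: m(G1 + G2) = m(G1) + m(G2).
Mean of G1 = (17 + (-11))/2 = 6/2 = 3
Mean of G2 = (11 + (0))/2 = 11/2 = 11/2
Mean of G1 + G2 = 3 + 11/2 = 17/2

17/2


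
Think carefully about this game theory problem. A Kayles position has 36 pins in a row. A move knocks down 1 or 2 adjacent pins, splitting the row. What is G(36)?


Kayles: a move removes 1 or 2 adjacent pins from a contiguous row.
Removing pins from a row of k leaves two independent rows (a, b) with a + b = k - 1 (one pin) or a + b = k - 2 (two pins); an end removal gives a = 0.
By Sprague-Grundy, G(k) = mex{ G(a) XOR G(b) } over all these splits. G(0) = 0.
G(1): splits (0,0):0^0=0 -> mex({0}) = 1
G(2): splits (0,1):0^1=1 (0,0):0^0=0 -> mex({0, 1}) = 2
G(3): splits (0,2):0^2=2 (1,1):1^1=0 (0,1):0^1=1 -> mex({0, 1, 2}) = 3
G(4): splits (0,3):0^3=3 (1,2):1^2=3 (0,2):0^2=2 (1,1):1^1=0 -> mex({0, 2, 3}) = 1
G(5): splits (0,4):0^1=1 (1,3):1^3=2 (2,2):2^2=0 (0,3):0^3=3 (1,2):1^2=3 -> mex({0, 1, 2, 3}) = 4
G(6) = mex({0, 1, 2, 4}) = 3
G(7) = mex({0, 1, 3, 4, 5}) = 2
G(8) = mex({0, 2, 3, 5, 6}) = 1
G(9) = mex({0, 1, 2, 3, 6, 7}) = 4
G(10) = mex({0, 1, 3, 4, 5, 7}) = 2
G(11) = mex({0, 1, 2, 3, 4, 5}) = 6
G(12) = mex({0, 1, 2, 3, 5, 6, 7}) = 4
G(13) = mex({0, 2, 3, 4, 6, 7}) = 1
G(14) = mex({0, 1, 4, 5, 6, 7}) = 2
G(15) = mex({0, 1, 2, 3, 4, 5, 6}) = 7
G(16) = mex({0, 2, 3, 5, 6, 7}) = 1
G(17) = mex({0, 1, 2, 3, 5, 6, 7}) = 4
G(18) = mex({0, 1, 2, 4, 5, 6}) = 3
G(19) = mex({0, 1, 3, 4, 5, 7}) = 2
G(20) = mex({0, 2, 3, 4, 5, 6, 7}) = 1
G(21) = mex({0, 1, 2, 3, 5, 6, 7}) = 4
G(22) = mex({0, 1, 2, 3, 4, 5, 7}) = 6
G(23) = mex({0, 1, 2, 3, 4, 5, 6}) = 7
G(24) = mex({0, 1, 2, 3, 5, 6, 7}) = 4
G(25) = mex({0, 2, 3, 4, 6, 7}) = 1
G(26) = mex({0, 1, 3, 4, 5, 6, 7}) = 2
G(27) = mex({0, 1, 2, 3, 4, 5, 6, 7}) = 8
G(28) = mex({0, 1, 2, 3, 4, 6, 7, 8}) = 5
G(29) = mex({0, 1, 2, 3, 5, 6, 7, 8, 9}) = 4
G(30) = mex({0, 1, 2, 3, 4, 5, 6, 9, 10}) = 7
G(31) = mex({0, 1, 3, 4, 5, 7, 10, 11}) = 2
G(32) = mex({0, 2, 3, 4, 5, 6, 7, 9, 11}) = 1
G(33) = mex({0, 1, 2, 3, 4, 5, 6, 7, 9, 12}) = 8
G(34) = mex({0, 1, 2, 3, 4, 5, 7, 8, 11, 12}) = 6
G(35) = mex({0, 1, 2, 3, 4, 5, 6, 8, 9, 10, 11}) = 7
G(36) = mex({0, 1, 2, 3, 5, 6, 7, 9, 10}) = 4
Therefore G(36) = 4.

4


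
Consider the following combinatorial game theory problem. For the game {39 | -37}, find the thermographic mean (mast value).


Game = {39 | -37}, a switch {a | b} with numbers a > b.
Its thermograph has left wall a - t and right wall b + t, which meet at t = (a - b)/2, where both equal (a + b)/2. So the mast (mean value) is at (a + b)/2.
Mean = (39 + (-37))/2 = 2/2 = 1

1


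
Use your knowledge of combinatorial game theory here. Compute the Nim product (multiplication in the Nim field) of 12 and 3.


Nim multiplication is bilinear over XOR: (u XOR v) * w = (u*w) XOR (v*w).
So we split each operand into its bit components and XOR the pairwise Nim products.
12 = 4 + 8 (as XOR of powers of 2).
3 = 1 + 2 (as XOR of powers of 2).
Using the standard Nim-product table on single bits:
  2*2 = 3,   2*4 = 8,   2*8 = 12,
  4*4 = 6,   4*8 = 11,  8*8 = 13,
and  1*x = x (identity), k*l = l*k (commutative).
Pairwise Nim products:
  4 * 1 = 4
  4 * 2 = 8
  8 * 1 = 8
  8 * 2 = 12
XOR them: 4 XOR 8 XOR 8 XOR 12 = 8.
Result: 12 * 3 = 8 (in Nim).

8


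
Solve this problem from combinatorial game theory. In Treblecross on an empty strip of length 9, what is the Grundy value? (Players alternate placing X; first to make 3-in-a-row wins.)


Treblecross: place X on empty cells; 3-in-a-row wins.
Playing within two cells of an existing X lets the opponent win at once, so sensible play treats the cells i-2..i+2 around each X as dead. The player left with no safe cell loses, so this is a normal-play take-away game on strips of safe cells.
Placing X at cell i (0-indexed) of a strip of k safe cells leaves independent strips of sizes max(0, i-2) and max(0, k-i-3). Hence G(k) = mex{ G(max(0,i-2)) XOR G(max(0,k-i-3)) : 0 <= i < k }, with G(0) = 0.
G(1): splits (0,0):0^0=0 -> mex({0}) = 1
G(2): splits (0,0):0^0=0 -> mex({0}) = 1
G(3): splits (0,0):0^0=0 -> mex({0}) = 1
G(4): splits (0,1):0^1=1 (0,0):0^0=0 -> mex({0, 1}) = 2
G(5): splits (0,2):0^1=1 (0,1):0^1=1 (0,0):0^0=0 -> mex({0, 1}) = 2
G(6) = mex({1}) = 0
G(7) = mex({0, 1, 2}) = 3
G(8) = mex({0, 1, 2}) = 3
G(9) = mex({0, 2}) = 1
Therefore G(9) = 1.

1


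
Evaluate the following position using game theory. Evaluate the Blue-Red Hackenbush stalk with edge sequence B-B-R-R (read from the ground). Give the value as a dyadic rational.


Edges (from ground): B-B-R-R
By Berlekamp's sign-expansion rule, a Blue-Red Hackenbush stalk has the value of the surreal number whose sign sequence is the edge sequence with B -> + and R -> -.
Sign sequence: ++--
Trace the sign expansion in the surreal number tree, starting from 0:
Edge 1: B (sign +) -> bounds (0, +inf), value = 1
Edge 2: B (sign +) -> bounds (1, +inf), value = 2
Edge 3: R (sign -) -> bounds (1, 2), value = 3/2
Edge 4: R (sign -) -> bounds (1, 3/2), value = 5/4
Game value = 5/4

5/4


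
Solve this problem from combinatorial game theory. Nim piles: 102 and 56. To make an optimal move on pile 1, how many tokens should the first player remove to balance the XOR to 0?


Piles: 102 and 56
Current XOR: 102 XOR 56 = 94 (non-zero, so this is an N-position).
To make the XOR zero, we need to find a move that balances the piles.
For pile 1 (size 102): target = 102 XOR 94 = 56
We reduce pile 1 from 102 to 56.
Tokens removed: 102 - 56 = 46
Verification: 56 XOR 56 = 0

46


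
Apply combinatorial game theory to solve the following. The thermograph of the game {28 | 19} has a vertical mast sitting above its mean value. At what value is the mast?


Game = {28 | 19}, a switch {a | b} with numbers a > b.
Its thermograph has left wall a - t and right wall b + t, which meet at t = (a - b)/2, where both equal (a + b)/2. So the mast (mean value) is at (a + b)/2.
Mean = (28 + (19))/2 = 47/2 = 47/2

47/2


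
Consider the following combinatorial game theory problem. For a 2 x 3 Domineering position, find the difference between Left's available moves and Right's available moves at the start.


Board is 2 x 3 (rows x cols).
Left (vertical) placements: (rows-1) * cols = 1 * 3 = 3
Right (horizontal) placements: rows * (cols-1) = 2 * 2 = 4
Advantage = Left - Right = 3 - 4 = -1

-1


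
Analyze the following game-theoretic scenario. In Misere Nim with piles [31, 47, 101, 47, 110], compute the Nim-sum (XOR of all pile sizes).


We need the XOR (exclusive or) of all pile sizes.
After XOR-ing pile 1 (size 31): 0 XOR 31 = 31
After XOR-ing pile 2 (size 47): 31 XOR 47 = 48
After XOR-ing pile 3 (size 101): 48 XOR 101 = 85
After XOR-ing pile 4 (size 47): 85 XOR 47 = 122
After XOR-ing pile 5 (size 110): 122 XOR 110 = 20
The Nim-value of this position is 20.

20


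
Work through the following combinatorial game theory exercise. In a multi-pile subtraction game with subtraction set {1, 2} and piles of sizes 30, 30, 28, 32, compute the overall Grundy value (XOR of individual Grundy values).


Subtraction set: {1, 2}
For this subtraction set, G(n) = n mod 3 (period = max + 1 = 3).
Pile 1 (size 30): G(30) = 30 mod 3 = 0
Pile 2 (size 30): G(30) = 30 mod 3 = 0
Pile 3 (size 28): G(28) = 28 mod 3 = 1
Pile 4 (size 32): G(32) = 32 mod 3 = 2
Total Grundy value = XOR of all: 0 XOR 0 XOR 1 XOR 2 = 3

3


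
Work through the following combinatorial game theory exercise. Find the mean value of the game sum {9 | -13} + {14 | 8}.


G1 = {9 | -13}, G2 = {14 | 8}
Each is a switch {a | b} with numbers a > b; its mean value is (a + b)/2, and mean value is additive over game sums: m(G1 + G2) = m(G1) + m(G2).
Mean of G1 = (9 + (-13))/2 = -4/2 = -2
Mean of G2 = (14 + (8))/2 = 22/2 = 11
Mean of G1 + G2 = -2 + 11 = 9

9


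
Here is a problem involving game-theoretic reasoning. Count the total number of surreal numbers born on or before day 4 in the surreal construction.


Day 0: {|} = 0 is born. Count = 1.
Day n: the number of surreal numbers born by day n is 2^(n+1) - 1.
By day 0: 2^1 - 1 = 1
By day 1: 2^2 - 1 = 3
By day 2: 2^3 - 1 = 7
By day 3: 2^4 - 1 = 15
By day 4: 2^5 - 1 = 31
By day 4: 31 surreal numbers.

31


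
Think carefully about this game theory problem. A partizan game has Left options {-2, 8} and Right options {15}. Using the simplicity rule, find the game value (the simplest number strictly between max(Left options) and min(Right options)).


Left options: {-2, 8}, max = 8
Right options: {15}, min = 15
All options are numbers and max(Left) < min(Right), so by the simplicity theorem the value is the simplest (earliest-born) number strictly between 8 and 15.
Integers 9 through 14 all lie strictly between 8 and 15.
Among integers, the simplest (lowest birthday = smallest |n|; 0 is born on day 0, +-n on day n) is 9.
No non-integer in the interval can be simpler: if x is a non-integer in the interval, then floor(x) or ceil(x) also lies in the interval (the interval contains an integer), and both are proper prefixes of x's sign expansion, i.e. born earlier. So the game value is 9.
Game value = 9

9


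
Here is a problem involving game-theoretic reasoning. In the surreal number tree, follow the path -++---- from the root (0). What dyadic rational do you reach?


Sign expansion: -++----
Rule: track bounds (lo, hi), initially (-inf, +inf). On '+', the current value becomes lo and we move to the simplest number in (value, hi): value + 1 if hi = +inf, otherwise the midpoint (value + hi)/2. On '-', the current value becomes hi and we move to value - 1 if lo = -inf, otherwise the midpoint (lo + value)/2.
Start at 0.
Step 1: sign = -, move left. Bounds: (-inf, 0). Value = -1
Step 2: sign = +, move right. Bounds: (-1, 0). Value = -1/2
Step 3: sign = +, move right. Bounds: (-1/2, 0). Value = -1/4
Step 4: sign = -, move left. Bounds: (-1/2, -1/4). Value = -3/8
Step 5: sign = -, move left. Bounds: (-1/2, -3/8). Value = -7/16
Step 6: sign = -, move left. Bounds: (-1/2, -7/16). Value = -15/32
Step 7: sign = -, move left. Bounds: (-1/2, -15/32). Value = -31/64
The surreal number with sign expansion -++---- is -31/64.

-31/64


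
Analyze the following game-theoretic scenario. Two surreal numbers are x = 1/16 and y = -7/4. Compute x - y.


x = 1/16, y = -7/4
Converting to common denominator: 16
x = 1/16, y = -28/16
x - y = 1/16 - -7/4 = 29/16

29/16


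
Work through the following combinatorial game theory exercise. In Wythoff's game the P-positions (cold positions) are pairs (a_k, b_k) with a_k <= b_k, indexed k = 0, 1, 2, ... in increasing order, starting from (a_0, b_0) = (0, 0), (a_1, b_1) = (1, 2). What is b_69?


By Wythoff's theorem, a_k = floor(k * phi) and b_k = floor(k * phi^2) = a_k + k, where phi = (1 + sqrt(5))/2 is the golden ratio.
phi = (1 + sqrt(5))/2 = 1.618034
phi^2 = phi + 1 = 2.618034
k = 69
k * phi^2 = 69 * 2.618034 = 180.644345
b_69 = floor(k * phi^2) = 180 (check: a_69 + k = 111 + 69 = 180)

180


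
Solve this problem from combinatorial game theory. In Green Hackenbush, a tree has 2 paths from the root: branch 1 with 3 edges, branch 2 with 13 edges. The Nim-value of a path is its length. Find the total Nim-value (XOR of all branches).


The tree has 2 branches from the ground vertex.
In Green Hackenbush, the Nim-value of a simple path of length k is k.
Branch 1: length 3, Nim-value = 3
Branch 2: length 13, Nim-value = 13
Total Nim-value = XOR of all branch values:
0 XOR 3 = 3
3 XOR 13 = 14
Nim-value of the tree = 14

14


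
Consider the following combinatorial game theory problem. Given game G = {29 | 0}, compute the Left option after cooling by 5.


Original game: {29 | 0} (a switch {a | b} with a > b).
Cooling by t (for t below the temperature (a - b)/2 = 29/2) taxes each move by t: {a | b} cooled by t is {a - t | b + t}.
Cooling amount: t = 5
Cooled Left option: 29 - 5 = 24
Cooled Right option: 0 + 5 = 5
Cooled game: {24 | 5}
Left option = 24

24


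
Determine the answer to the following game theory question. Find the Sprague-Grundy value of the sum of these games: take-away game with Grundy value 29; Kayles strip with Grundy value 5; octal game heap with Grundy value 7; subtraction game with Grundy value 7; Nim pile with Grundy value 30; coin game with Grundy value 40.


By the Sprague-Grundy theorem, the Grundy value of a sum of games is the XOR of individual Grundy values.
take-away game: Grundy value = 29. Running XOR: 0 XOR 29 = 29
Kayles strip: Grundy value = 5. Running XOR: 29 XOR 5 = 24
octal game heap: Grundy value = 7. Running XOR: 24 XOR 7 = 31
subtraction game: Grundy value = 7. Running XOR: 31 XOR 7 = 24
Nim pile: Grundy value = 30. Running XOR: 24 XOR 30 = 6
coin game: Grundy value = 40. Running XOR: 6 XOR 40 = 46
The combined Grundy value is 46.

46


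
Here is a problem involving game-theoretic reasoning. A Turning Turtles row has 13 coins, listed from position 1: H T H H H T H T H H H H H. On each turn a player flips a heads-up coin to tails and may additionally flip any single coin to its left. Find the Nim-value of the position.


Coins: H T H H H T H T H H H H H
Key fact: a single head at position k behaves exactly like a Nim heap of size k (turning it to T and optionally flipping a coin at j < k corresponds to moving the heap from k to j, or to 0), and heads combine as a disjunctive sum (two heads at the same place would cancel, matching j XOR j = 0). So the Nim-value is the XOR of the 1-indexed positions of the heads.
Face-up positions (1-indexed): [1, 3, 4, 5, 7, 9, 10, 11, 12, 13]
XOR 0 with 1: 0 XOR 1 = 1
XOR 1 with 3: 1 XOR 3 = 2
XOR 2 with 4: 2 XOR 4 = 6
XOR 6 with 5: 6 XOR 5 = 3
XOR 3 with 7: 3 XOR 7 = 4
XOR 4 with 9: 4 XOR 9 = 13
XOR 13 with 10: 13 XOR 10 = 7
XOR 7 with 11: 7 XOR 11 = 12
XOR 12 with 12: 12 XOR 12 = 0
XOR 0 with 13: 0 XOR 13 = 13
Nim-value = 13

13


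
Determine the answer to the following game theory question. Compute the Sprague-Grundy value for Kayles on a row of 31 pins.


Kayles: a move removes 1 or 2 adjacent pins from a contiguous row.
Removing pins from a row of k leaves two independent rows (a, b) with a + b = k - 1 (one pin) or a + b = k - 2 (two pins); an end removal gives a = 0.
By Sprague-Grundy, G(k) = mex{ G(a) XOR G(b) } over all these splits. G(0) = 0.
G(1): splits (0,0):0^0=0 -> mex({0}) = 1
G(2): splits (0,1):0^1=1 (0,0):0^0=0 -> mex({0, 1}) = 2
G(3): splits (0,2):0^2=2 (1,1):1^1=0 (0,1):0^1=1 -> mex({0, 1, 2}) = 3
G(4): splits (0,3):0^3=3 (1,2):1^2=3 (0,2):0^2=2 (1,1):1^1=0 -> mex({0, 2, 3}) = 1
G(5): splits (0,4):0^1=1 (1,3):1^3=2 (2,2):2^2=0 (0,3):0^3=3 (1,2):1^2=3 -> mex({0, 1, 2, 3}) = 4
G(6) = mex({0, 1, 2, 4}) = 3
G(7) = mex({0, 1, 3, 4, 5}) = 2
G(8) = mex({0, 2, 3, 5, 6}) = 1
G(9) = mex({0, 1, 2, 3, 6, 7}) = 4
G(10) = mex({0, 1, 3, 4, 5, 7}) = 2
G(11) = mex({0, 1, 2, 3, 4, 5}) = 6
G(12) = mex({0, 1, 2, 3, 5, 6, 7}) = 4
G(13) = mex({0, 2, 3, 4, 6, 7}) = 1
G(14) = mex({0, 1, 4, 5, 6, 7}) = 2
G(15) = mex({0, 1, 2, 3, 4, 5, 6}) = 7
G(16) = mex({0, 2, 3, 5, 6, 7}) = 1
G(17) = mex({0, 1, 2, 3, 5, 6, 7}) = 4
G(18) = mex({0, 1, 2, 4, 5, 6}) = 3
G(19) = mex({0, 1, 3, 4, 5, 7}) = 2
G(20) = mex({0, 2, 3, 4, 5, 6, 7}) = 1
G(21) = mex({0, 1, 2, 3, 5, 6, 7}) = 4
G(22) = mex({0, 1, 2, 3, 4, 5, 7}) = 6
G(23) = mex({0, 1, 2, 3, 4, 5, 6}) = 7
G(24) = mex({0, 1, 2, 3, 5, 6, 7}) = 4
G(25) = mex({0, 2, 3, 4, 6, 7}) = 1
G(26) = mex({0, 1, 3, 4, 5, 6, 7}) = 2
G(27) = mex({0, 1, 2, 3, 4, 5, 6, 7}) = 8
G(28) = mex({0, 1, 2, 3, 4, 6, 7, 8}) = 5
G(29) = mex({0, 1, 2, 3, 5, 6, 7, 8, 9}) = 4
G(30) = mex({0, 1, 2, 3, 4, 5, 6, 9, 10}) = 7
G(31) = mex({0, 1, 3, 4, 5, 7, 10, 11}) = 2
Therefore G(31) = 2.

2


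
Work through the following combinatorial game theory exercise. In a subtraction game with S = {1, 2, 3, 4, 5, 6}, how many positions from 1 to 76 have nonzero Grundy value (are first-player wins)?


Subtraction set S = {1, 2, 3, 4, 5, 6}, so G(n) = n mod 7.
G(n) = 0 when n is a multiple of 7.
Multiples of 7 in [1, 76]: 10
N-positions (nonzero Grundy) = 76 - 10 = 66

66


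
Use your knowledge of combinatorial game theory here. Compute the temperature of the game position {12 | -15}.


The game is {12 | -15}, a switch {a | b} with numbers a > b.
Cooling {a | b} by t gives {a - t | b + t}, which stops being hot when a - t = b + t, i.e. at t = (a - b)/2. So the temperature of a switch is (a - b)/2.
Temperature = (Left option - Right option) / 2
= (12 - (-15)) / 2
= 27 / 2
= 27/2

27/2


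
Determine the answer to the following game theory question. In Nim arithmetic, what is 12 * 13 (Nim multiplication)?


Nim multiplication is bilinear over XOR: (u XOR v) * w = (u*w) XOR (v*w).
So we split each operand into its bit components and XOR the pairwise Nim products.
12 = 4 + 8 (as XOR of powers of 2).
13 = 1 + 4 + 8 (as XOR of powers of 2).
Using the standard Nim-product table on single bits:
  2*2 = 3,   2*4 = 8,   2*8 = 12,
  4*4 = 6,   4*8 = 11,  8*8 = 13,
and  1*x = x (identity), k*l = l*k (commutative).
Pairwise Nim products:
  4 * 1 = 4
  4 * 4 = 6
  4 * 8 = 11
  8 * 1 = 8
  8 * 4 = 11
  8 * 8 = 13
XOR them: 4 XOR 6 XOR 11 XOR 8 XOR 11 XOR 13 = 7.
Result: 12 * 13 = 7 (in Nim).

7


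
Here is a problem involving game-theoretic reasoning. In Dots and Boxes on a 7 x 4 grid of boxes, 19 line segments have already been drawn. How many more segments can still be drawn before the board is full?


Grid: 7 x 4 boxes, i.e. 8 rows and 5 columns of dots.
Horizontal edges: (rows + 1) * cols = 8 * 4 = 32
Vertical edges: rows * (cols + 1) = 7 * 5 = 35
Total edges: 32 + 35 = 67
Edges drawn: 19
Remaining: 67 - 19 = 48

48


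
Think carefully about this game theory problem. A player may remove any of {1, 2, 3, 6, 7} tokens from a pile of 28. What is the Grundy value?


The subtraction set is S = {1, 2, 3, 6, 7}.
G(k) = mex{ G(k - s) : s in S, s <= k }. We compute iteratively: G(0) = 0.
G(1) = mex({0}) = 1
G(2) = mex({0, 1}) = 2
G(3) = mex({0, 1, 2}) = 3
G(4) = mex({1, 2, 3}) = 0
G(5) = mex({0, 2, 3}) = 1
G(6) = mex({0, 1, 3}) = 2
G(7) = mex({0, 1, 2}) = 3
G(8) = mex({1, 2, 3}) = 0
G(9) = mex({0, 2, 3}) = 1
G(10) = mex({0, 1, 3}) = 2
Observe that G(4)..G(10) = 0, 1, 2, 3, 0, 1, 2 repeats G(0)..G(6) = 0, 1, 2, 3, 0, 1, 2.
For k >= max(S) = 7, G(k) is determined by the previous 7 values G(k-7)..G(k-1); a window of 7 consecutive values has recurred shifted by 4, so by induction G(k + 4) = G(k) for all k >= 0: the sequence is periodic from the start with period 4.
One period: G(0..3) = 0, 1, 2, 3.
28 mod 4 = 0, so G(28) = G(0) = 0.

0


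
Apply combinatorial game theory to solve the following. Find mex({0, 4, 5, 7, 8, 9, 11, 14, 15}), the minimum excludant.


Set = {0, 4, 5, 7, 8, 9, 11, 14, 15}
0 is in the set.
1 is NOT in the set. This is the mex.
mex = 1

1


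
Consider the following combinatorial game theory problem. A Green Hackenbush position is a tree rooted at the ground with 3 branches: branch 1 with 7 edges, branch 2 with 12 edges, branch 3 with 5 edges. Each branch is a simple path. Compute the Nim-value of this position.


The tree has 3 branches from the ground vertex.
In Green Hackenbush, the Nim-value of a simple path of length k is k.
Branch 1: length 7, Nim-value = 7
Branch 2: length 12, Nim-value = 12
Branch 3: length 5, Nim-value = 5
Total Nim-value = XOR of all branch values:
0 XOR 7 = 7
7 XOR 12 = 11
11 XOR 5 = 14
Nim-value of the tree = 14

14


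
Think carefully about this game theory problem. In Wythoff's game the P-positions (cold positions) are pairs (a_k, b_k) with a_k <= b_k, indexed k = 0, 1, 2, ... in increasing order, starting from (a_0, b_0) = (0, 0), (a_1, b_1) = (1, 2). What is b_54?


By Wythoff's theorem, a_k = floor(k * phi) and b_k = floor(k * phi^2) = a_k + k, where phi = (1 + sqrt(5))/2 is the golden ratio.
phi = (1 + sqrt(5))/2 = 1.618034
phi^2 = phi + 1 = 2.618034
k = 54
k * phi^2 = 54 * 2.618034 = 141.373835
b_54 = floor(k * phi^2) = 141 (check: a_54 + k = 87 + 54 = 141)

141


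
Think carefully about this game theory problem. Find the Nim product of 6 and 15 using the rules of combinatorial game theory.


Nim multiplication is bilinear over XOR: (u XOR v) * w = (u*w) XOR (v*w).
So we split each operand into its bit components and XOR the pairwise Nim products.
6 = 2 + 4 (as XOR of powers of 2).
15 = 1 + 2 + 4 + 8 (as XOR of powers of 2).
Using the standard Nim-product table on single bits:
  2*2 = 3,   2*4 = 8,   2*8 = 12,
  4*4 = 6,   4*8 = 11,  8*8 = 13,
and  1*x = x (identity), k*l = l*k (commutative).
Pairwise Nim products:
  2 * 1 = 2
  2 * 2 = 3
  2 * 4 = 8
  2 * 8 = 12
  4 * 1 = 4
  4 * 2 = 8
  4 * 4 = 6
  4 * 8 = 11
XOR them: 2 XOR 3 XOR 8 XOR 12 XOR 4 XOR 8 XOR 6 XOR 11 = 4.
Result: 6 * 15 = 4 (in Nim).

4


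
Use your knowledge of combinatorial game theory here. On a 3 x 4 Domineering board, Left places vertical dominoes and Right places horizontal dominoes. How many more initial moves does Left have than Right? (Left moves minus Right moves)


Board is 3 x 4 (rows x cols).
Left (vertical) placements: (rows-1) * cols = 2 * 4 = 8
Right (horizontal) placements: rows * (cols-1) = 3 * 3 = 9
Advantage = Left - Right = 8 - 9 = -1

-1


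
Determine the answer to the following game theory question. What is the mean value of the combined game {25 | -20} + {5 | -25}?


G1 = {25 | -20}, G2 = {5 | -25}
Each is a switch {a | b} with numbers a > b; its mean value is (a + b)/2, and mean value is additive over game sums: m(G1 + G2) = m(G1) + m(G2).
Mean of G1 = (25 + (-20))/2 = 5/2 = 5/2
Mean of G2 = (5 + (-25))/2 = -20/2 = -10
Mean of G1 + G2 = 5/2 + -10 = -15/2

-15/2


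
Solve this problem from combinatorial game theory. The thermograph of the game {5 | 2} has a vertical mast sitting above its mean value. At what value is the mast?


Game = {5 | 2}, a switch {a | b} with numbers a > b.
Its thermograph has left wall a - t and right wall b + t, which meet at t = (a - b)/2, where both equal (a + b)/2. So the mast (mean value) is at (a + b)/2.
Mean = (5 + (2))/2 = 7/2 = 7/2

7/2


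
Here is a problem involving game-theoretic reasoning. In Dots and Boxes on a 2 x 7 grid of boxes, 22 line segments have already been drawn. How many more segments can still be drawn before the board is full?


Grid: 2 x 7 boxes, i.e. 3 rows and 8 columns of dots.
Horizontal edges: (rows + 1) * cols = 3 * 7 = 21
Vertical edges: rows * (cols + 1) = 2 * 8 = 16
Total edges: 21 + 16 = 37
Edges drawn: 22
Remaining: 37 - 22 = 15

15


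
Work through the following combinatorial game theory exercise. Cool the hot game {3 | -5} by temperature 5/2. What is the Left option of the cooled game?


Original game: {3 | -5} (a switch {a | b} with a > b).
Cooling by t (for t below the temperature (a - b)/2 = 4) taxes each move by t: {a | b} cooled by t is {a - t | b + t}.
Cooling amount: t = 5/2
Cooled Left option: 3 - 5/2 = 1/2
Cooled Right option: -5 + 5/2 = -5/2
Cooled game: {1/2 | -5/2}
Left option = 1/2

1/2


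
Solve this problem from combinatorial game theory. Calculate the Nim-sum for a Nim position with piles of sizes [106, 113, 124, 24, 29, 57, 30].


We need the XOR (exclusive or) of all pile sizes.
After XOR-ing pile 1 (size 106): 0 XOR 106 = 106
After XOR-ing pile 2 (size 113): 106 XOR 113 = 27
After XOR-ing pile 3 (size 124): 27 XOR 124 = 103
After XOR-ing pile 4 (size 24): 103 XOR 24 = 127
After XOR-ing pile 5 (size 29): 127 XOR 29 = 98
After XOR-ing pile 6 (size 57): 98 XOR 57 = 91
After XOR-ing pile 7 (size 30): 91 XOR 30 = 69
The Nim-value of this position is 69.

69


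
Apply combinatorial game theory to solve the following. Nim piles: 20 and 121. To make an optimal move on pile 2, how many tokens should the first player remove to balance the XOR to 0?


Piles: 20 and 121
Current XOR: 20 XOR 121 = 109 (non-zero, so this is an N-position).
To make the XOR zero, we need to find a move that balances the piles.
For pile 2 (size 121): target = 121 XOR 109 = 20
We reduce pile 2 from 121 to 20.
Tokens removed: 121 - 20 = 101
Verification: 20 XOR 20 = 0

101


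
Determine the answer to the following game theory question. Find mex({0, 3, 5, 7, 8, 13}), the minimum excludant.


Set = {0, 3, 5, 7, 8, 13}
0 is in the set.
1 is NOT in the set. This is the mex.
mex = 1

1


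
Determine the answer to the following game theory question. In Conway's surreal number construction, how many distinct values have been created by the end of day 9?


Day 0: {|} = 0 is born. Count = 1.
Day n: the number of surreal numbers born by day n is 2^(n+1) - 1.
By day 0: 2^1 - 1 = 1
By day 1: 2^2 - 1 = 3
By day 2: 2^3 - 1 = 7
By day 3: 2^4 - 1 = 15
By day 4: 2^5 - 1 = 31
By day 5: 2^6 - 1 = 63
By day 6: 2^7 - 1 = 127
By day 7: 2^8 - 1 = 255
By day 8: 2^9 - 1 = 511
By day 9: 2^10 - 1 = 1023
By day 9: 1023 surreal numbers.

1023


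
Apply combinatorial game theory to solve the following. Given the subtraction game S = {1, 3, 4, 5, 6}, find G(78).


The subtraction set is S = {1, 3, 4, 5, 6}.
G(k) = mex{ G(k - s) : s in S, s <= k }. We compute iteratively: G(0) = 0.
G(1) = mex({0}) = 1
G(2) = mex({1}) = 0
G(3) = mex({0}) = 1
G(4) = mex({0, 1}) = 2
G(5) = mex({0, 1, 2}) = 3
G(6) = mex({0, 1, 3}) = 2
G(7) = mex({0, 1, 2}) = 3
G(8) = mex({0, 1, 2, 3}) = 4
G(9) = mex({1, 2, 3, 4}) = 0
G(10) = mex({0, 2, 3}) = 1
G(11) = mex({1, 2, 3, 4}) = 0
G(12) = mex({0, 2, 3, 4}) = 1
G(13) = mex({0, 1, 3, 4}) = 2
G(14) = mex({0, 1, 2, 4}) = 3
Observe that G(9)..G(14) = 0, 1, 0, 1, 2, 3 repeats G(0)..G(5) = 0, 1, 0, 1, 2, 3.
For k >= max(S) = 6, G(k) is determined by the previous 6 values G(k-6)..G(k-1); a window of 6 consecutive values has recurred shifted by 9, so by induction G(k + 9) = G(k) for all k >= 0: the sequence is periodic from the start with period 9.
One period: G(0..8) = 0, 1, 0, 1, 2, 3, 2, 3, 4.
78 mod 9 = 6, so G(78) = G(6) = 2.

2


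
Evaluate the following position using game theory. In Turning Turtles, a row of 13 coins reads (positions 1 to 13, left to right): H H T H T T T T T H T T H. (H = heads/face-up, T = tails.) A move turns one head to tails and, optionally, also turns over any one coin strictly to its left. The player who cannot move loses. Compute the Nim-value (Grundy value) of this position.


Coins: H H T H T T T T T H T T H
Key fact: a single head at position k behaves exactly like a Nim heap of size k (turning it to T and optionally flipping a coin at j < k corresponds to moving the heap from k to j, or to 0), and heads combine as a disjunctive sum (two heads at the same place would cancel, matching j XOR j = 0). So the Nim-value is the XOR of the 1-indexed positions of the heads.
Face-up positions (1-indexed): [1, 2, 4, 10, 13]
XOR 0 with 1: 0 XOR 1 = 1
XOR 1 with 2: 1 XOR 2 = 3
XOR 3 with 4: 3 XOR 4 = 7
XOR 7 with 10: 7 XOR 10 = 13
XOR 13 with 13: 13 XOR 13 = 0
Nim-value = 0

0
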